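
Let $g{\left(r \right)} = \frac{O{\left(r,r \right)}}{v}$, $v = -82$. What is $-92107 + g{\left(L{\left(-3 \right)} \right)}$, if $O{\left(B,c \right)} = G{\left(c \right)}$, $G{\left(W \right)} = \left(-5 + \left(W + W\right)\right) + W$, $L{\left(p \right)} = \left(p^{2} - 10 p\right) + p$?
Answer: $- \frac{7552877}{82} \approx -92108.0$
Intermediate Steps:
$L{\left(p \right)} = p^{2} - 9 p$
$G{\left(W \right)} = -5 + 3 W$ ($G{\left(W \right)} = \left(-5 + 2 W\right) + W = -5 + 3 W$)
$O{\left(B,c \right)} = -5 + 3 c$
$g{\left(r \right)} = \frac{5}{82} - \frac{3 r}{82}$ ($g{\left(r \right)} = \frac{-5 + 3 r}{-82} = \left(-5 + 3 r\right) \left(- \frac{1}{82}\right) = \frac{5}{82} - \frac{3 r}{82}$)
$-92107 + g{\left(L{\left(-3 \right)} \right)} = -92107 + \left(\frac{5}{82} - \frac{3 \left(- 3 \left(-9 - 3\right)\right)}{82}\right) = -92107 + \left(\frac{5}{82} - \frac{3 \left(\left(-3\right) \left(-12\right)\right)}{82}\right) = -92107 + \left(\frac{5}{82} - \frac{54}{41}\right) = -92107 - \frac{103}{82} = - \frac{7552877}{82}$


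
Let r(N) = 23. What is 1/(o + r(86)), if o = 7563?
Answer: 1/7586 ≈ 0.00013182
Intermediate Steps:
1/(o + r(86)) = 1/(7563 + 23) = 1/7586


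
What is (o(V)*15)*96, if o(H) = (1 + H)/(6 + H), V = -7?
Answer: 8640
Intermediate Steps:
o(H) = (1 + H)/(6 + H)
(o(V)*15)*96 = (((1 - 7)/(6 - 7))*15)*96 = ((-6/(-1))*15)*96 = (-1*(-6)*15)*96 = (6*15)*96 = 90*96 = 8640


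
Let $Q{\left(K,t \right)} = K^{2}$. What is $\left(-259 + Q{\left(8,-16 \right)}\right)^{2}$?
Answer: $38025$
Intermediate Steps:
$\left(-259 + Q{\left(8,-16 \right)}\right)^{2} = \left(-259 + 8^{2}\right)^{2} = \left(-259 + 64\right)^{2} = \left(-195\right)^{2} = 38025$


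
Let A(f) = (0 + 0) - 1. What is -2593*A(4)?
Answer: 2593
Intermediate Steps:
A(f) = -1 (A(f) = 0 - 1 = -1)
-2593*A(4) = -2593*(-1) = 2593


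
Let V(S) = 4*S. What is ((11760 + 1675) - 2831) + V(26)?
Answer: 10708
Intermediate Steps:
((11760 + 1675) - 2831) + V(26) = ((11760 + 1675) - 2831) + 4*26 = (13435 - 2831) + 104 = 10604 + 104 = 10708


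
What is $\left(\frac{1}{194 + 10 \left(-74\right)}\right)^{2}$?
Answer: $\frac{1}{298116} \approx 3.3544 \cdot 10^{-6}$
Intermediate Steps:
$\left(\frac{1}{194 + 10 \left(-74\right)}\right)^{2} = \left(\frac{1}{194 - 740}\right)^{2} = \left(\frac{1}{-546}\right)^{2} = \left(- \frac{1}{546}\right)^{2} = \frac{1}{298116}$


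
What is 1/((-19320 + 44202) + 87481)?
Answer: 1/112363 ≈ 8.8997e-6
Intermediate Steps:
1/((-19320 + 44202) + 87481) = 1/(24882 + 87481) = 1/112363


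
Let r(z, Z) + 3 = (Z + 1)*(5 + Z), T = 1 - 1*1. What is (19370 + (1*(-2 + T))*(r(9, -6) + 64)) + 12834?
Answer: 32072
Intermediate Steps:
T = 0 (T = 1 - 1 = 0)
r(z, Z) = -3 + (1 + Z)*(5 + Z) (r(z, Z) = -3 + (Z + 1)*(5 + Z) = -3 + (1 + Z)*(5 + Z))
(19370 + (1*(-2 + T))*(r(9, -6) + 64)) + 12834 = (19370 + (1*(-2 + 0))*((2 + (-6)² + 6*(-6)) + 64)) + 12834 = (19370 + (1*(-2))*((2 + 36 - 36) + 64)) + 12834 = (19370 - 2*(2 + 64)) + 12834 = (19370 - 2*66) + 12834 = (19370 - 132) + 12834 = 19238 + 12834 = 32072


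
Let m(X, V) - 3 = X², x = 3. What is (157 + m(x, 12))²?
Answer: 28561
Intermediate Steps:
m(X, V) = 3 + X²
(157 + m(x, 12))² = (157 + (3 + 3²))² = (157 + (3 + 9))² = (157 + 12)² = 169² = 28561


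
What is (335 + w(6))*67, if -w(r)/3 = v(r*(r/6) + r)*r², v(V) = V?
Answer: -64387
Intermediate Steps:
w(r) = -3*r²*(r + r²/6) (w(r) = -3*(r*(r/6) + r)*r² = -3*(r²/6 + r)*r² = -3*(r + r²/6)*r² = -3*r²*(r + r²/6))
(335 + w(6))*67 = (335 + (½)*6³*(-6 - 1*6))*67 = (335 + (½)*216*(-6 - 6))*67 = (335 + (½)*216*(-12))*67 = (335 - 1296)*67 = -961*67 = -64387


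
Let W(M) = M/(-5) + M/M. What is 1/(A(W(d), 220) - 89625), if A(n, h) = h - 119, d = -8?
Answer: -1/89524 ≈ -1.1170e-5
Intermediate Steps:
W(M) = 1 - M/5 (W(M) = M*(-⅕) + 1 = -M/5 + 1 = 1 - M/5)
A(n, h) = -119 + h
1/(A(W(d), 220) - 89625) = 1/((-119 + 220) - 89625) = 1/(101 - 89625) = 1/(-89524) = -1/89524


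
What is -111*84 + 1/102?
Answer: -951047/102 ≈ -9324.0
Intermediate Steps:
-111*84 + 1/102 = -9324 + 1/102 = -951047/102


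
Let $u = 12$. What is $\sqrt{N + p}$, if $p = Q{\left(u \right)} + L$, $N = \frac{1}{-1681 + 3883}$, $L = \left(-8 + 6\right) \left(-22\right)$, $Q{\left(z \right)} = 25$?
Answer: $\frac{\sqrt{334569678}}{2202} \approx 8.3067$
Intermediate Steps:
$L = 44$ ($L = \left(-2\right) \left(-22\right) = 44$)
$N = \frac{1}{2202} \approx 0.00045413$
$p = 69$ ($p = 25 + 44 = 69$)
$\sqrt{N + p} = \sqrt{\frac{1}{2202} + 69} = \sqrt{\frac{151939}{2202}} = \frac{\sqrt{334569678}}{2202}$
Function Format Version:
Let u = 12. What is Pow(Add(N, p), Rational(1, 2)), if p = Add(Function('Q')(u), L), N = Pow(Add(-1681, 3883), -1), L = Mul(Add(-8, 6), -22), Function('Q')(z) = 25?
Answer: Mul(Rational(1, 2202), Pow(334569678, Rational(1, 2))) ≈ 8.3067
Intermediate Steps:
L = 44 (L = Mul(-2, -22) = 44)
N = Rational(1, 2202) (N = Pow(2202, -1) = Rational(1, 2202) ≈ 0.00045413)
p = 69 (p = Add(25, 44) = 69)
Pow(Add(N, p), Rational(1, 2)) = Pow(Add(Rational(1, 2202), 69), Rational(1, 2)) = Pow(Rational(151939, 2202), Rational(1, 2)) = Mul(Rational(1, 2202), Pow(334569678, Rational(1, 2)))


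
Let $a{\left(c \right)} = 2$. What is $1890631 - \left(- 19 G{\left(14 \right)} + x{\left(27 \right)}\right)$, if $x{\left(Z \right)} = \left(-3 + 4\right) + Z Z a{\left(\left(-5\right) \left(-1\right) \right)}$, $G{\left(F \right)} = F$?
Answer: $1889438$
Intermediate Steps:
$x{\left(Z \right)} = 1 + 2 Z^{2}$ ($x{\left(Z \right)} = \left(-3 + 4\right) + Z Z 2 = 1 + Z^{2} \cdot 2 = 1 + 2 Z^{2}$)
$1890631 - \left(- 19 G{\left(14 \right)} + x{\left(27 \right)}\right) = 1890631 - \left(\left(-19\right) 14 + \left(1 + 2 \cdot 27^{2}\right)\right) = 1890631 - \left(-266 + \left(1 + 2 \cdot 729\right)\right) = 1890631 - \left(-266 + \left(1 + 1458\right)\right) = 1890631 - \left(-266 + 1459\right) = 1890631 - 1193 = 1889438$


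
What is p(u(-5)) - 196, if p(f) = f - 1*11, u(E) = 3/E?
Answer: -1038/5 ≈ -207.60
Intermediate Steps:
p(f) = -11 + f (p(f) = f - 11 = -11 + f)
p(u(-5)) - 196 = (-11 + 3/(-5)) - 196 = (-11 + 3*(-1/5)) - 196 = (-11 - 3/5) - 196 = -58/5 - 196 = -1038/5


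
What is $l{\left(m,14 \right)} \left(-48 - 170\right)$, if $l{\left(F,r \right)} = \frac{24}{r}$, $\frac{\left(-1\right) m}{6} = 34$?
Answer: $- \frac{2616}{7} \approx -373.71$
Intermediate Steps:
$m = -204$ ($m = \left(-6\right) 34 = -204$)
$l{\left(m,14 \right)} \left(-48 - 170\right) = \frac{24}{14} \left(-48 - 170\right) = 24 \cdot \frac{1}{14} \left(-218\right) = \frac{12}{7} \left(-218\right) = - \frac{2616}{7}$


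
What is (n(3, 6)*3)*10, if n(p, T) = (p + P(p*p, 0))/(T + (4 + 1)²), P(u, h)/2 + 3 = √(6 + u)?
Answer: -90/31 + 60*√15/31 ≈ 4.5929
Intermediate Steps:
P(u, h) = -6 + 2*√(6 + u)
n(p, T) = (-6 + p + 2*√(6 + p²))/(25 + T) (n(p, T) = (p + (-6 + 2*√(6 + p*p)))/(T + (4 + 1)²) = (p + (-6 + 2*√(6 + p²)))/(T + 5²) = (-6 + p + 2*√(6 + p²))/(T + 25) = (-6 + p + 2*√(6 + p²))/(25 + T))
(n(3, 6)*3)*10 = (((-6 + 3 + 2*√(6 + 3²))/(25 + 6))*3)*10 = (((-6 + 3 + 2*√(6 + 9))/31)*3)*10 = (((-6 + 3 + 2*√15)/31)*3)*10 = (((-3 + 2*√15)/31)*3)*10 = ((-3/31 + 2*√15/31)*3)*10 = (-9/31 + 6*√15/31)*10 = -90/31 + 60*√15/31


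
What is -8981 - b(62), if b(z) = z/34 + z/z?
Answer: -152725/17 ≈ -8983.8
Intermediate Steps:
b(z) = 1 + z/34 (b(z) = z*(1/34) + 1 = z/34 + 1 = 1 + z/34)
-8981 - b(62) = -8981 - (1 + (1/34)*62) = -8981 - (1 + 31/17) = -8981 - 1*48/17 = -8981 - 48/17 = -152725/17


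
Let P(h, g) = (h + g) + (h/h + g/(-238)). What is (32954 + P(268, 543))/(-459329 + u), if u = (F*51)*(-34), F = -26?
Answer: -1607153/19718062 ≈ -0.081507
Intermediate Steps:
u = 45084 (u = -26*51*(-34) = -1326*(-34) = 45084)
P(h, g) = 1 + h + 237*g/238 (P(h, g) = (g + h) + (1 + g*(-1/238)) = (g + h) + (1 - g/238) = 1 + h + 237*g/238)
(32954 + P(268, 543))/(-459329 + u) = (32954 + (1 + 268 + (237/238)*543))/(-459329 + 45084) = (32954 + (1 + 268 + 128691/238))/(-414245) = (32954 + 192713/238)*(-1/414245) = (8035765/238)*(-1/414245) = -1607153/19718062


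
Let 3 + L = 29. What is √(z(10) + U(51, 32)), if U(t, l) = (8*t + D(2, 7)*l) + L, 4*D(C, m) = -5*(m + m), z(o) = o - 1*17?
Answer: I*√133 ≈ 11.533*I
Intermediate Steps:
z(o) = -17 + o (z(o) = o - 17 = -17 + o)
L = 26 (L = -3 + 29 = 26)
D(C, m) = -5*m/2 (D(C, m) = (-5*(m + m))/4 = (-10*m)/4 = -5*m/2)
U(t, l) = 26 + 8*t - 35*l/2 (U(t, l) = (8*t + (-5/2*7)*l) + 26 = (8*t - 35*l/2) + 26 = 26 + 8*t - 35*l/2)
√(z(10) + U(51, 32)) = √((-17 + 10) + (26 + 8*51 - 35/2*32)) = √(-7 + (26 + 408 - 560)) = √(-7 - 126) = √(-133) = I*√133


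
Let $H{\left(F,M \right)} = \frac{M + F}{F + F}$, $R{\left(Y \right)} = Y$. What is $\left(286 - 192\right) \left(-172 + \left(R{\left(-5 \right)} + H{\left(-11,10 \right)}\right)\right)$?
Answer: $- \frac{182971}{11} \approx -16634.0$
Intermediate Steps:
$H{\left(F,M \right)} = \frac{F + M}{2 F}$
$\left(286 - 192\right) \left(-172 + \left(R{\left(-5 \right)} + H{\left(-11,10 \right)}\right)\right) = \left(286 - 192\right) \left(-172 - \left(5 - \frac{-11 + 10}{2 \left(-11\right)}\right)\right) = 94 \left(-172 - \left(5 + \frac{1}{22} \left(-1\right)\right)\right) = 94 \left(-172 + \left(-5 + \frac{1}{22}\right)\right) = 94 \left(-172 - \frac{109}{22}\right) = 94 \left(- \frac{3893}{22}\right) = - \frac{182971}{11}$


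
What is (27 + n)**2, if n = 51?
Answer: 6084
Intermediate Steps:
(27 + n)**2 = (27 + 51)**2 = 78**2 = 6084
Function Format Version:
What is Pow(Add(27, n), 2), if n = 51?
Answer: 6084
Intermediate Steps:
Pow(Add(27, n), 2) = Pow(Add(27, 51), 2) = Pow(78, 2) = 6084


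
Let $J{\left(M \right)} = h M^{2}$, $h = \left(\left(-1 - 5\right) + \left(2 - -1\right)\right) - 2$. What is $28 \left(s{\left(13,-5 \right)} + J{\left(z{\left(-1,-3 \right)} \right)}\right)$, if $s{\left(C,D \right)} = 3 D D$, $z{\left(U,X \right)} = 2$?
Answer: $1540$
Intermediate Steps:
$s{\left(C,D \right)} = 3 D^{2}$
$h = -5$ ($h = \left(-6 + \left(2 + 1\right)\right) - 2 = \left(-6 + 3\right) - 2 = -3 - 2 = -5$)
$J{\left(M \right)} = - 5 M^{2}$
$28 \left(s{\left(13,-5 \right)} + J{\left(z{\left(-1,-3 \right)} \right)}\right) = 28 \left(3 \left(-5\right)^{2} - 5 \cdot 2^{2}\right) = 28 \left(3 \cdot 25 - 20\right) = 28 \left(75 - 20\right) = 28 \cdot 55 = 1540$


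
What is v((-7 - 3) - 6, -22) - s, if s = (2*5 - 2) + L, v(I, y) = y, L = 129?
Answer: -159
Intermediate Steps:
s = 137 (s = (2*5 - 2) + 129 = (10 - 2) + 129 = 8 + 129 = 137)
v((-7 - 3) - 6, -22) - s = -22 - 1*137 = -22 - 137 = -159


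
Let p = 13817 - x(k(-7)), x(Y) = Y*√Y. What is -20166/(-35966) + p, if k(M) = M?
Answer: 248481194/17983 + 7*I*√7 ≈ 13818.0 + 18.52*I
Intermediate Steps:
x(Y) = Y^(3/2)
p = 13817 + 7*I*√7 (p = 13817 - (-7)^(3/2) = 13817 - (-7)*I*√7 = 13817 + 7*I*√7 ≈ 13817.0 + 18.52*I)
-20166/(-35966) + p = -20166/(-35966) + (13817 + 7*I*√7) = -20166*(-1/35966) + (13817 + 7*I*√7) = 10083/17983 + (13817 + 7*I*√7) = 248481194/17983 + 7*I*√7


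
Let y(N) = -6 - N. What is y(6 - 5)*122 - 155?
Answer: -1009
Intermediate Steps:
y(6 - 5)*122 - 155 = (-6 - (6 - 5))*122 - 155 = (-6 - 1*1)*122 - 155 = (-6 - 1)*122 - 155 = -7*122 - 155 = -854 - 155 = -1009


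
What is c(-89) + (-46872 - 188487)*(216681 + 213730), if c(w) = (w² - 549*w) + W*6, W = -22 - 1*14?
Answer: -101301045983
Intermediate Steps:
W = -36 (W = -22 - 14 = -36)
c(w) = -216 + w² - 549*w (c(w) = (w² - 549*w) - 36*6 = (w² - 549*w) - 216 = -216 + w² - 549*w)
c(-89) + (-46872 - 188487)*(216681 + 213730) = (-216 + (-89)² - 549*(-89)) + (-46872 - 188487)*(216681 + 213730) = (-216 + 7921 + 48861) - 235359*430411 = 56566 - 101301102549 = -101301045983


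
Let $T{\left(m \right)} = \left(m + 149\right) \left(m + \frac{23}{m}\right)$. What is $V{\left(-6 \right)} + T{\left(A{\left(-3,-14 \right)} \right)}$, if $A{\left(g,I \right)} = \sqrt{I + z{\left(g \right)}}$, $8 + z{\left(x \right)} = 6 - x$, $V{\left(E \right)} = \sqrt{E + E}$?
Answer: $10 + 2 i \sqrt{3} - \frac{1490 i \sqrt{13}}{13} \approx 10.0 - 409.79 i$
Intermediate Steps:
$V{\left(E \right)} = \sqrt{2} \sqrt{E}$ ($V{\left(E \right)} = \sqrt{2 E} = \sqrt{2} \sqrt{E}$)
$z{\left(x \right)} = -2 - x$ ($z{\left(x \right)} = -8 - \left(-6 + x\right) = -2 - x$)
$A{\left(g,I \right)} = \sqrt{-2 + I - g}$ ($A{\left(g,I \right)} = \sqrt{I - \left(2 + g\right)} = \sqrt{-2 + I - g}$)
$T{\left(m \right)} = \left(149 + m\right) \left(m + \frac{23}{m}\right)$
$V{\left(-6 \right)} + T{\left(A{\left(-3,-14 \right)} \right)} = \sqrt{2} \sqrt{-6} + \left(23 + \left(\sqrt{-2 - 14 - -3}\right)^{2} + 149 \sqrt{-2 - 14 - -3} + \frac{3427}{\sqrt{-2 - 14 - -3}}\right) = \sqrt{2} i \sqrt{6} + \left(23 + \left(\sqrt{-2 - 14 + 3}\right)^{2} + 149 \sqrt{-2 - 14 + 3} + \frac{3427}{\sqrt{-2 - 14 + 3}}\right) = 2 i \sqrt{3} + \left(23 + \left(\sqrt{-13}\right)^{2} + 149 \sqrt{-13} + \frac{3427}{\sqrt{-13}}\right) = 2 i \sqrt{3} + \left(23 + \left(i \sqrt{13}\right)^{2} + 149 i \sqrt{13} + \frac{3427}{i \sqrt{13}}\right) = 2 i \sqrt{3} + \left(23 - 13 + 149 i \sqrt{13} + 3427 \left(- \frac{i \sqrt{13}}{13}\right)\right) = 2 i \sqrt{3} + \left(23 - 13 + 149 i \sqrt{13} - \frac{3427 i \sqrt{13}}{13}\right) = 2 i \sqrt{3} + \left(10 - \frac{1490 i \sqrt{13}}{13}\right) = 10 + 2 i \sqrt{3} - \frac{1490 i \sqrt{13}}{13}$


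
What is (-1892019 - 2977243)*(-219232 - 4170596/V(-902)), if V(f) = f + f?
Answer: 476364687944546/451 ≈ 1.0562e+12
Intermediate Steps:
V(f) = 2*f
(-1892019 - 2977243)*(-219232 - 4170596/V(-902)) = (-1892019 - 2977243)*(-219232 - 4170596/(2*(-902))) = -4869262*(-219232 - 4170596/(-1804)) = -4869262*(-219232 - 4170596*(-1/1804)) = -4869262*(-219232 + 1042649/451) = -4869262*(-97830983/451) = 476364687944546/451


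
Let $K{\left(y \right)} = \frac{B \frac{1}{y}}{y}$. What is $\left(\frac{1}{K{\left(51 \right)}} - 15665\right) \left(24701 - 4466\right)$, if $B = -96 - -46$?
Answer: $- \frac{3180338997}{10} \approx -3.1803 \cdot 10^{8}$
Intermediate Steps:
$B = -50$ ($B = -96 + 46 = -50$)
$K{\left(y \right)} = - \frac{50}{y^{2}}$ ($K{\left(y \right)} = \frac{\left(-50\right) \frac{1}{y}}{y} = - \frac{50}{y^{2}}$)
$\left(\frac{1}{K{\left(51 \right)}} - 15665\right) \left(24701 - 4466\right) = \left(\frac{1}{\left(-50\right) \frac{1}{2601}} - 15665\right) \left(24701 - 4466\right) = \left(\frac{1}{\left(-50\right) \frac{1}{2601}} - 15665\right) 20235 = \left(\frac{1}{- \frac{50}{2601}} - 15665\right) 20235 = \left(- \frac{2601}{50} - 15665\right) 20235 = \left(- \frac{785851}{50}\right) 20235 = - \frac{3180338997}{10}$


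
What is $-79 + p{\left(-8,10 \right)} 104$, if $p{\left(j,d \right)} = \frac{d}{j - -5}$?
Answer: $- \frac{1277}{3} \approx -425.67$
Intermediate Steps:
$p{\left(j,d \right)} = \frac{d}{5 + j}$ ($p{\left(j,d \right)} = \frac{d}{j + 5} = \frac{d}{5 + j}$)
$-79 + p{\left(-8,10 \right)} 104 = -79 + \frac{10}{5 - 8} \cdot 104 = -79 + \frac{10}{-3} \cdot 104 = -79 + 10 \left(- \frac{1}{3}\right) 104 = -79 - \frac{1040}{3} = - \frac{1277}{3}$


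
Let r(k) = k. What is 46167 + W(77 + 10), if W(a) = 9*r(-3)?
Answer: 46140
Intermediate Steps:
W(a) = -27 (W(a) = 9*(-3) = -27)
46167 + W(77 + 10) = 46167 - 27 = 46140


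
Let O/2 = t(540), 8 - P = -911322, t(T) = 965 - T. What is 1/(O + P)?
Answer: 1/912180 ≈ 1.0963e-6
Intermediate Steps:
P = 911330 (P = 8 - 1*(-911322) = 8 + 911322 = 911330)
O = 850 (O = 2*(965 - 1*540) = 2*(965 - 540) = 2*425 = 850)
1/(O + P) = 1/(850 + 911330) = 1/912180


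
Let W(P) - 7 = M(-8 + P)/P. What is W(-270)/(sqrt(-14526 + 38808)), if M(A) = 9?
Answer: 11*sqrt(2698)/12780 ≈ 0.044708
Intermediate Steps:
W(P) = 7 + 9/P
W(-270)/(sqrt(-14526 + 38808)) = (7 + 9/(-270))/(sqrt(-14526 + 38808)) = (7 + 9*(-1/270))/(sqrt(24282)) = (7 - 1/30)/((3*sqrt(2698))) = 209*(sqrt(2698)/8094)/30 = 11*sqrt(2698)/12780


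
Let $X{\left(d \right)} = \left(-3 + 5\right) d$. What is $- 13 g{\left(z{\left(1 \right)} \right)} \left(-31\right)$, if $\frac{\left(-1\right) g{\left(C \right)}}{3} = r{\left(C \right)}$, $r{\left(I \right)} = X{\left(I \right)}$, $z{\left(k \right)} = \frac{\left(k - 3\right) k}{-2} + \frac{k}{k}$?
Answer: $-4836$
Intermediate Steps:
$X{\left(d \right)} = 2 d$
$z{\left(k \right)} = 1 - \frac{k \left(-3 + k\right)}{2}$ ($z{\left(k \right)} = \left(-3 + k\right) k \left(- \frac{1}{2}\right) + 1 = k \left(-3 + k\right) \left(- \frac{1}{2}\right) + 1 = - \frac{k \left(-3 + k\right)}{2} + 1 = 1 - \frac{k \left(-3 + k\right)}{2}$)
$r{\left(I \right)} = 2 I$
$g{\left(C \right)} = - 6 C$ ($g{\left(C \right)} = - 3 \cdot 2 C = - 6 C$)
$- 13 g{\left(z{\left(1 \right)} \right)} \left(-31\right) = - 13 \left(- 6 \left(1 - \frac{1^{2}}{2} + \frac{3}{2} \cdot 1\right)\right) \left(-31\right) = - 13 \left(- 6 \left(1 - \frac{1}{2} + \frac{3}{2}\right)\right) \left(-31\right) = - 13 \left(\left(-6\right) 2\right) \left(-31\right) = \left(-13\right) \left(-12\right) \left(-31\right) = 156 \left(-31\right) = -4836$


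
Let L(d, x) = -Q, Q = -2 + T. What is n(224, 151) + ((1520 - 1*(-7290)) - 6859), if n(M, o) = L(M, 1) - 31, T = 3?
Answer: 1919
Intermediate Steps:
Q = 1 (Q = -2 + 3 = 1)
L(d, x) = -1 (L(d, x) = -1*1 = -1)
n(M, o) = -32 (n(M, o) = -1 - 31 = -32)
n(224, 151) + ((1520 - 1*(-7290)) - 6859) = -32 + ((1520 - 1*(-7290)) - 6859) = -32 + ((1520 + 7290) - 6859) = -32 + (8810 - 6859) = -32 + 1951 = 1919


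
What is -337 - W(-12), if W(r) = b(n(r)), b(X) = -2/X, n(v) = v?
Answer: -2023/6 ≈ -337.17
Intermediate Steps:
W(r) = -2/r
-337 - W(-12) = -337 - (-2)/(-12) = -337 - (-2)*(-1)/12 = -337 - 1*⅙ = -337 - ⅙ = -2023/6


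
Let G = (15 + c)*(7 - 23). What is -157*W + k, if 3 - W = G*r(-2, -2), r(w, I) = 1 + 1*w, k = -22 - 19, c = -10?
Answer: 12048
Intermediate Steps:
k = -41
r(w, I) = 1 + w
G = -80 (G = (15 - 10)*(7 - 23) = 5*(-16) = -80)
W = -77 (W = 3 - (-80)*(1 - 2) = 3 - (-80)*(-1) = 3 - 1*80 = 3 - 80 = -77)
-157*W + k = -157*(-77) - 41 = 12089 - 41 = 12048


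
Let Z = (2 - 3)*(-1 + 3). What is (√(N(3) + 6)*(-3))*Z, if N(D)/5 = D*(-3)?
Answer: 6*I*√39 ≈ 37.47*I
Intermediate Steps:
N(D) = -15*D (N(D) = 5*(D*(-3)) = 5*(-3*D) = -15*D)
Z = -2 (Z = -1*2 = -2)
(√(N(3) + 6)*(-3))*Z = (√(-15*3 + 6)*(-3))*(-2) = (√(-45 + 6)*(-3))*(-2) = (√(-39)*(-3))*(-2) = ((I*√39)*(-3))*(-2) = -3*I*√39*(-2) = 6*I*√39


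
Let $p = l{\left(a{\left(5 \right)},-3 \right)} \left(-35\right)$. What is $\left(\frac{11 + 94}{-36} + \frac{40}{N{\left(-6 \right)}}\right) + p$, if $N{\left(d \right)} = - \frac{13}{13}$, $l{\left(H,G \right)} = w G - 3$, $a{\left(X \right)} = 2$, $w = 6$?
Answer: $\frac{8305}{12} \approx 692.08$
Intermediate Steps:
$l{\left(H,G \right)} = -3 + 6 G$ ($l{\left(H,G \right)} = 6 G - 3 = -3 + 6 G$)
$N{\left(d \right)} = -1$ ($N{\left(d \right)} = \left(-13\right) \frac{1}{13} = -1$)
$p = 735$ ($p = \left(-3 + 6 \left(-3\right)\right) \left(-35\right) = \left(-3 - 18\right) \left(-35\right) = \left(-21\right) \left(-35\right) = 735$)
$\left(\frac{11 + 94}{-36} + \frac{40}{N{\left(-6 \right)}}\right) + p = \left(\frac{11 + 94}{-36} + \frac{40}{-1}\right) + 735 = \left(105 \left(- \frac{1}{36}\right) + 40 \left(-1\right)\right) + 735 = \left(- \frac{35}{12} - 40\right) + 735 = - \frac{515}{12} + 735 = \frac{8305}{12}$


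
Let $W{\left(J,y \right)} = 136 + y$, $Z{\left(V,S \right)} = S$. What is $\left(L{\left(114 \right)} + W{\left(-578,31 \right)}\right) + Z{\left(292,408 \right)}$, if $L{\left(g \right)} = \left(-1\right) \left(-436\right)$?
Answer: $1011$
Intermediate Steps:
$L{\left(g \right)} = 436$
$\left(L{\left(114 \right)} + W{\left(-578,31 \right)}\right) + Z{\left(292,408 \right)} = \left(436 + \left(136 + 31\right)\right) + 408 = \left(436 + 167\right) + 408 = 603 + 408 = 1011$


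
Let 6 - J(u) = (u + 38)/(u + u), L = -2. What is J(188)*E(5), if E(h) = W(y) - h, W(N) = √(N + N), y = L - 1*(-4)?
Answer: -3045/188 ≈ -16.197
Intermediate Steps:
y = 2 (y = -2 - 1*(-4) = -2 + 4 = 2)
J(u) = 6 - (38 + u)/(2*u) (J(u) = 6 - (u + 38)/(u + u) = 6 - (38 + u)/(2*u))
W(N) = √2*√N (W(N) = √(2*N) = √2*√N)
E(h) = 2 - h (E(h) = √2*√2 - h = 2 - h)
J(188)*E(5) = (11/2 - 19/188)*(2 - 1*5) = (11/2 - 19*1/188)*(2 - 5) = (11/2 - 19/188)*(-3) = (1015/188)*(-3) = -3045/188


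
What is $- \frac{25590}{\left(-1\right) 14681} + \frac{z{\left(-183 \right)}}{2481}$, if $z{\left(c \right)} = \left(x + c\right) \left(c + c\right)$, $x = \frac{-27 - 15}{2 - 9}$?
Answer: $\frac{338184444}{12141187} \approx 27.854$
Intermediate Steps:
$x = 6$ ($x = - \frac{42}{-7} = \left(-42\right) \left(- \frac{1}{7}\right) = 6$)
$z{\left(c \right)} = 2 c \left(6 + c\right)$ ($z{\left(c \right)} = \left(6 + c\right) \left(c + c\right) = \left(6 + c\right) 2 c = 2 c \left(6 + c\right)$)
$- \frac{25590}{\left(-1\right) 14681} + \frac{z{\left(-183 \right)}}{2481} = - \frac{25590}{\left(-1\right) 14681} + \frac{2 \left(-183\right) \left(6 - 183\right)}{2481} = - \frac{25590}{-14681} + 2 \left(-183\right) \left(-177\right) \frac{1}{2481} = \left(-25590\right) \left(- \frac{1}{14681}\right) + 64782 \cdot \frac{1}{2481} = \frac{25590}{14681} + \frac{21594}{827} = \frac{338184444}{12141187}$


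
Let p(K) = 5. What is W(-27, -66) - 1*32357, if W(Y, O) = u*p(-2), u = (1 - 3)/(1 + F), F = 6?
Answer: -226509/7 ≈ -32358.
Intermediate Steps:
u = -2/7 (u = (1 - 3)/(1 + 6) = -2/7 ≈ -0.28571)
W(Y, O) = -10/7 (W(Y, O) = -2/7*5 = -10/7)
W(-27, -66) - 1*32357 = -10/7 - 1*32357 = -10/7 - 32357 = -226509/7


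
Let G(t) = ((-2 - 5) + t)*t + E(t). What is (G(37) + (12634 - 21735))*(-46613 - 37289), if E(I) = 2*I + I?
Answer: 661147760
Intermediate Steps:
E(I) = 3*I
G(t) = 3*t + t*(-7 + t) (G(t) = ((-2 - 5) + t)*t + 3*t = (-7 + t)*t + 3*t = t*(-7 + t) + 3*t = 3*t + t*(-7 + t))
(G(37) + (12634 - 21735))*(-46613 - 37289) = (37*(-4 + 37) + (12634 - 21735))*(-46613 - 37289) = (37*33 - 9101)*(-83902) = (1221 - 9101)*(-83902) = -7880*(-83902) = 661147760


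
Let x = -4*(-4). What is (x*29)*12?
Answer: 5568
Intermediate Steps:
x = 16
(x*29)*12 = (16*29)*12 = 464*12 = 5568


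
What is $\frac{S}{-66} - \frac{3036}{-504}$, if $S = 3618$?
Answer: $- \frac{22543}{462} \approx -48.794$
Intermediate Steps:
$\frac{S}{-66} - \frac{3036}{-504} = \frac{3618}{-66} - \frac{3036}{-504} = 3618 \left(- \frac{1}{66}\right) - - \frac{253}{42} = - \frac{603}{11} + \frac{253}{42} = - \frac{22543}{462}$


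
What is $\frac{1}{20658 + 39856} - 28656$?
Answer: $- \frac{1734089183}{60514} \approx -28656.0$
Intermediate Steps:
$\frac{1}{20658 + 39856} - 28656 = \frac{1}{60514} - 28656 = - \frac{1734089183}{60514}$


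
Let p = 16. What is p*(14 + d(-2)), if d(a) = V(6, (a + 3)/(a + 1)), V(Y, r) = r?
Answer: 208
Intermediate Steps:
d(a) = (3 + a)/(1 + a) (d(a) = (a + 3)/(a + 1) = (3 + a)/(1 + a))
p*(14 + d(-2)) = 16*(14 + (3 - 2)/(1 - 2)) = 16*(14 + 1/(-1)) = 16*(14 - 1*1) = 16*(14 - 1) = 16*13 = 208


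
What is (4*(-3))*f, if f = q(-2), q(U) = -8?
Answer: 96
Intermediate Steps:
f = -8
(4*(-3))*f = (4*(-3))*(-8) = -12*(-8) = 96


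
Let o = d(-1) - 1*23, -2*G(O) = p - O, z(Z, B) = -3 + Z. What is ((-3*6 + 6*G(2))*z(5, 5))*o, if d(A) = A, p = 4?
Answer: 1152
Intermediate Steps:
G(O) = -2 + O/2 (G(O) = -(4 - O)/2 = -2 + O/2)
o = -24 (o = -1 - 1*23 = -1 - 23 = -24)
((-3*6 + 6*G(2))*z(5, 5))*o = ((-3*6 + 6*(-2 + (1/2)*2))*(-3 + 5))*(-24) = ((-18 + 6*(-2 + 1))*2)*(-24) = ((-18 + 6*(-1))*2)*(-24) = ((-18 - 6)*2)*(-24) = -24*2*(-24) = -48*(-24) = 1152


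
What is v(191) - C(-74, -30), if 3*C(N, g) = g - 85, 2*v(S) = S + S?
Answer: 688/3 ≈ 229.33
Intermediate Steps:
v(S) = S (v(S) = (S + S)/2 = (2*S)/2 = S)
C(N, g) = -85/3 + g/3 (C(N, g) = (g - 85)/3 = (-85 + g)/3 = -85/3 + g/3)
v(191) - C(-74, -30) = 191 - (-85/3 + (1/3)*(-30)) = 191 - (-85/3 - 10) = 191 - 1*(-115/3) = 191 + 115/3 = 688/3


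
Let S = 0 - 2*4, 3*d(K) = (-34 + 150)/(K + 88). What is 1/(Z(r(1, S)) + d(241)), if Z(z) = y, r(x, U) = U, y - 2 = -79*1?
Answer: -987/75883 ≈ -0.013007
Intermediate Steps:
d(K) = 116/(3*(88 + K)) (d(K) = ((-34 + 150)/(K + 88))/3 = (116/(88 + K))/3 = 116/(3*(88 + K)))
y = -77 (y = 2 - 79*1 = 2 - 79 = -77)
S = -8 (S = 0 - 8 = -8)
Z(z) = -77
1/(Z(r(1, S)) + d(241)) = 1/(-77 + 116/(3*(88 + 241))) = 1/(-77 + (116/3)/329) = 1/(-77 + (116/3)*(1/329)) = 1/(-77 + 116/987) = 1/(-75883/987) = -987/75883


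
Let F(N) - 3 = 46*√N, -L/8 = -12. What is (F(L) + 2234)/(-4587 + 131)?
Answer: -2237/4456 - 23*√6/557 ≈ -0.60317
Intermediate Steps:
L = 96 (L = -8*(-12) = 96)
F(N) = 3 + 46*√N
(F(L) + 2234)/(-4587 + 131) = ((3 + 46*√96) + 2234)/(-4587 + 131) = ((3 + 46*(4*√6)) + 2234)/(-4456) = ((3 + 184*√6) + 2234)*(-1/4456) = (2237 + 184*√6)*(-1/4456) = -2237/4456 - 23*√6/557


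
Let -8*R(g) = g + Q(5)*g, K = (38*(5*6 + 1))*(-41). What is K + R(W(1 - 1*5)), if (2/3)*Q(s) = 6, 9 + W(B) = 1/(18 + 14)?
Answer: -6180709/128 ≈ -48287.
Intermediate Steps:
W(B) = -287/32 (W(B) = -9 + 1/(18 + 14) = -9 + 1/32 = -287/32)
Q(s) = 9 (Q(s) = (3/2)*6 = 9)
K = -48298 (K = (38*(30 + 1))*(-41) = (38*31)*(-41) = 1178*(-41) = -48298)
R(g) = -5*g/4 (R(g) = -(g + 9*g)/8 = -5*g/4)
K + R(W(1 - 1*5)) = -48298 - 5/4*(-287/32) = -48298 + 1435/128 = -6180709/128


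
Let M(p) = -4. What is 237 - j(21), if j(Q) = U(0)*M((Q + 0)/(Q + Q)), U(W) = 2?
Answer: 245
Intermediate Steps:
j(Q) = -8 (j(Q) = 2*(-4) = -8)
237 - j(21) = 237 - 1*(-8) = 237 + 8 = 245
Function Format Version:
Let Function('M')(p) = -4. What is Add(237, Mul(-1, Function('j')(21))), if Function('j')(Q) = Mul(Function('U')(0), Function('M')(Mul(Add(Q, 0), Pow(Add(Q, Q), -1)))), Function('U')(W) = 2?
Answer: 245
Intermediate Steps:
Function('j')(Q) = -8 (Function('j')(Q) = Mul(2, -4) = -8)
Add(237, Mul(-1, Function('j')(21))) = Add(237, Mul(-1, -8)) = Add(237, 8) = 245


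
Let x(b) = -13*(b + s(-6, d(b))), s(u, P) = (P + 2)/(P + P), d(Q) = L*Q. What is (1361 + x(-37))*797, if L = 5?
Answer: 541291317/370 ≈ 1.4630e+6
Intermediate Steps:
d(Q) = 5*Q
s(u, P) = (2 + P)/(2*P) (s(u, P) = (2 + P)/((2*P)) = (2 + P)*(1/(2*P)) = (2 + P)/(2*P))
x(b) = -13*b - 13*(2 + 5*b)/(10*b) (x(b) = -13*(b + (2 + 5*b)/(2*((5*b)))) = -13*(b + (1/(5*b))*(2 + 5*b)/2) = -13*(b + (2 + 5*b)/(10*b)) = -13*b - 13*(2 + 5*b)/(10*b))
(1361 + x(-37))*797 = (1361 + (-13/2 - 13*(-37) - 13/5/(-37)))*797 = (1361 + (-13/2 + 481 - 13/5*(-1/37)))*797 = (1361 + (-13/2 + 481 + 13/185))*797 = (1361 + 175591/370)*797 = (679161/370)*797 = 541291317/370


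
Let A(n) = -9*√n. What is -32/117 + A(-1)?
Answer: -32/117 - 9*I ≈ -0.2735 - 9.0*I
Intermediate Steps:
-32/117 + A(-1) = -32/117 - 9*I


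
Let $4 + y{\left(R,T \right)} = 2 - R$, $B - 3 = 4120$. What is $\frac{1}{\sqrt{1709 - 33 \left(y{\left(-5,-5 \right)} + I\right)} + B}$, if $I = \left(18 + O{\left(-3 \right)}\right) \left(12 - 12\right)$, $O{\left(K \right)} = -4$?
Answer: $\frac{589}{2428217} - \frac{\sqrt{1610}}{16997519} \approx 0.0002402$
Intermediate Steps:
$B = 4123$ ($B = 3 + 4120 = 4123$)
$y{\left(R,T \right)} = -2 - R$ ($y{\left(R,T \right)} = -4 - \left(-2 + R\right) = -2 - R$)
$I = 0$ ($I = \left(18 - 4\right) \left(12 - 12\right) = 14 \cdot 0 = 0$)
$\frac{1}{\sqrt{1709 - 33 \left(y{\left(-5,-5 \right)} + I\right)} + B} = \frac{1}{\sqrt{1709 - 33 \left(\left(-2 - -5\right) + 0\right)} + 4123} = \frac{1}{\sqrt{1709 - 33 \left(\left(-2 + 5\right) + 0\right)} + 4123} = \frac{1}{\sqrt{1709 - 33 \left(3 + 0\right)} + 4123} = \frac{1}{\sqrt{1709 - 99} + 4123} = \frac{1}{\sqrt{1610} + 4123} = \frac{1}{4123 + \sqrt{1610}}$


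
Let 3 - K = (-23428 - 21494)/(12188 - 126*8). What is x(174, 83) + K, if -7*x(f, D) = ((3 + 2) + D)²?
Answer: -43014343/39130 ≈ -1099.3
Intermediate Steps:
x(f, D) = -(5 + D)²/7 (x(f, D) = -((3 + 2) + D)²/7 = -(5 + D)²/7)
K = 39231/5590 (K = 3 - (-23428 - 21494)/(12188 - 126*8) = 3 - (-44922)/(12188 - 1008) = 3 - (-44922)/11180 = 3 - 1*(-22461/5590) = 3 + 22461/5590 = 39231/5590 ≈ 7.0181)
x(174, 83) + K = -(5 + 83)²/7 + 39231/5590 = -⅐*88² + 39231/5590 = -⅐*7744 + 39231/5590 = -7744/7 + 39231/5590 = -43014343/39130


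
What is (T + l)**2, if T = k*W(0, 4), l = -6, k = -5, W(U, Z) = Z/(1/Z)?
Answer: 7396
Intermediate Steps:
W(U, Z) = Z**2 (W(U, Z) = Z*Z = Z**2)
T = -80 (T = -5*4**2 = -5*16 = -80)
(T + l)**2 = (-80 - 6)**2 = (-86)**2 = 7396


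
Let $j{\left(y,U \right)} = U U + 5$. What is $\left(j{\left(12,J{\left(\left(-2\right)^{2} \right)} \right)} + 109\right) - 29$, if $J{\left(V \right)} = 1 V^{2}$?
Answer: $341$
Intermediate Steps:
$J{\left(V \right)} = V^{2}$
$j{\left(y,U \right)} = 5 + U^{2}$ ($j{\left(y,U \right)} = U^{2} + 5 = 5 + U^{2}$)
$\left(j{\left(12,J{\left(\left(-2\right)^{2} \right)} \right)} + 109\right) - 29 = \left(\left(5 + \left(\left(\left(-2\right)^{2}\right)^{2}\right)^{2}\right) + 109\right) - 29 = \left(\left(5 + \left(4^{2}\right)^{2}\right) + 109\right) - 29 = \left(\left(5 + 16^{2}\right) + 109\right) - 29 = \left(\left(5 + 256\right) + 109\right) - 29 = \left(261 + 109\right) - 29 = 370 - 29 = 341$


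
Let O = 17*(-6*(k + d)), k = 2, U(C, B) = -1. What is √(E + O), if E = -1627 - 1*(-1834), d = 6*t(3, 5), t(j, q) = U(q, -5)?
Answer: √615 ≈ 24.799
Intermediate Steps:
t(j, q) = -1
d = -6 (d = 6*(-1) = -6)
E = 207 (E = -1627 + 1834 = 207)
O = 408 (O = 17*(-6*(2 - 6)) = 17*(-6*(-4)) = 17*24 = 408)
√(E + O) = √(207 + 408) = √615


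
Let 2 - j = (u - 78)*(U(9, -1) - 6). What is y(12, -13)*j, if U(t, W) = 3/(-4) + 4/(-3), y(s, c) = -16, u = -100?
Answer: 68968/3 ≈ 22989.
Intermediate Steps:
U(t, W) = -25/12 (U(t, W) = 3*(-¼) + 4*(-⅓) = -¾ - 4/3 = -25/12)
j = -8621/6 (j = 2 - (-100 - 78)*(-25/12 - 6) = 2 - (-178)*(-97)/12 = 2 - 1*8633/6 = 2 - 8633/6 = -8621/6 ≈ -1436.8)
y(12, -13)*j = -16*(-8621/6) = 68968/3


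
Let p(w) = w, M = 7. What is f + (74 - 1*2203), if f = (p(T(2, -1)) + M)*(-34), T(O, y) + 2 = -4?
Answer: -2163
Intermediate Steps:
T(O, y) = -6 (T(O, y) = -2 - 4 = -6)
f = -34 (f = (-6 + 7)*(-34) = 1*(-34) = -34)
f + (74 - 1*2203) = -34 + (74 - 1*2203) = -34 + (74 - 2203) = -34 - 2129 = -2163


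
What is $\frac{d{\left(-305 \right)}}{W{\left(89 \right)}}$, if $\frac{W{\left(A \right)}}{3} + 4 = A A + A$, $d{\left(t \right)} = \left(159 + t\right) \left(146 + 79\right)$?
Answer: $- \frac{5475}{4003} \approx -1.3677$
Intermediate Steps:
$d{\left(t \right)} = 35775 + 225 t$ ($d{\left(t \right)} = \left(159 + t\right) 225 = 35775 + 225 t$)
$W{\left(A \right)} = -12 + 3 A + 3 A^{2}$ ($W{\left(A \right)} = -12 + 3 \left(A A + A\right) = -12 + 3 \left(A^{2} + A\right) = -12 + 3 \left(A + A^{2}\right) = -12 + \left(3 A + 3 A^{2}\right) = -12 + 3 A + 3 A^{2}$)
$\frac{d{\left(-305 \right)}}{W{\left(89 \right)}} = \frac{35775 + 225 \left(-305\right)}{-12 + 3 \cdot 89 + 3 \cdot 89^{2}} = \frac{35775 - 68625}{-12 + 267 + 3 \cdot 7921} = - \frac{32850}{-12 + 267 + 23763} = - \frac{32850}{24018} = \left(-32850\right) \frac{1}{24018} = - \frac{5475}{4003}$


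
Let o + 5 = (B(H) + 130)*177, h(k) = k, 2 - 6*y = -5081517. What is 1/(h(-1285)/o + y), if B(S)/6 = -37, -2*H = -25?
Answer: 97734/82772870701 ≈ 1.1807e-6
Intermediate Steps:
H = 25/2 (H = -½*(-25) = 25/2 ≈ 12.500)
y = 5081519/6 (y = ⅓ - ⅙*(-5081517) = ⅓ + 1693839/2 = 5081519/6 ≈ 8.4692e+5)
B(S) = -222 (B(S) = 6*(-37) = -222)
o = -16289 (o = -5 + (-222 + 130)*177 = -5 - 92*177 = -5 - 16284 = -16289)
1/(h(-1285)/o + y) = 1/(-1285/(-16289) + 5081519/6) = 1/(-1285*(-1/16289) + 5081519/6) = 1/(1285/16289 + 5081519/6) = 1/(82772870701/97734) = 97734/82772870701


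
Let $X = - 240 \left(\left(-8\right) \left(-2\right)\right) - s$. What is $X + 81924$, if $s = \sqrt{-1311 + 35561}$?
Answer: $78084 - 5 \sqrt{1370} \approx 77899.0$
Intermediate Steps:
$s = 5 \sqrt{1370}$ ($s = \sqrt{34250} = 5 \sqrt{1370} \approx 185.07$)
$X = -3840 - 5 \sqrt{1370}$ ($X = - 240 \left(\left(-8\right) \left(-2\right)\right) - 5 \sqrt{1370} = \left(-240\right) 16 - 5 \sqrt{1370} = -3840 - 5 \sqrt{1370} \approx -4025.1$)
$X + 81924 = \left(-3840 - 5 \sqrt{1370}\right) + 81924 = 78084 - 5 \sqrt{1370}$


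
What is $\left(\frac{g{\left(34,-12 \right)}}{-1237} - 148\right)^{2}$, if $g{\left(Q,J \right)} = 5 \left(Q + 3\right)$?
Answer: $\frac{33584594121}{1530169} \approx 21948.0$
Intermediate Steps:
$g{\left(Q,J \right)} = 15 + 5 Q$ ($g{\left(Q,J \right)} = 5 \left(3 + Q\right) = 15 + 5 Q$)
$\left(\frac{g{\left(34,-12 \right)}}{-1237} - 148\right)^{2} = \left(\frac{15 + 5 \cdot 34}{-1237} - 148\right)^{2} = \left(\left(15 + 170\right) \left(- \frac{1}{1237}\right) - 148\right)^{2} = \left(185 \left(- \frac{1}{1237}\right) - 148\right)^{2} = \left(- \frac{185}{1237} - 148\right)^{2} = \left(- \frac{183261}{1237}\right)^{2} = \frac{33584594121}{1530169}$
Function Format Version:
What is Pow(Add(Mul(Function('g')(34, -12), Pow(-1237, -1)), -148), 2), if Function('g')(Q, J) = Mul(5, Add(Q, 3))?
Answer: Rational(33584594121, 1530169) ≈ 21948.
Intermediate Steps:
Function('g')(Q, J) = Add(15, Mul(5, Q)) (Function('g')(Q, J) = Mul(5, Add(3, Q)) = Add(15, Mul(5, Q)))
Pow(Add(Mul(Function('g')(34, -12), Pow(-1237, -1)), -148), 2) = Pow(Add(Mul(Add(15, Mul(5, 34)), Pow(-1237, -1)), -148), 2) = Pow(Add(Mul(Add(15, 170), Rational(-1, 1237)), -148), 2) = Pow(Add(Mul(185, Rational(-1, 1237)), -148), 2) = Pow(Add(Rational(-185, 1237), -148), 2) = Pow(Rational(-183261, 1237), 2) = Rational(33584594121, 1530169)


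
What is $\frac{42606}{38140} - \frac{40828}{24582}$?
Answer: $- \frac{127459807}{234389370} \approx -0.5438$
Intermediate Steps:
$\frac{42606}{38140} - \frac{40828}{24582} = 42606 \cdot \frac{1}{38140} - \frac{20414}{12291} = \frac{21303}{19070} - \frac{20414}{12291} = - \frac{127459807}{234389370}$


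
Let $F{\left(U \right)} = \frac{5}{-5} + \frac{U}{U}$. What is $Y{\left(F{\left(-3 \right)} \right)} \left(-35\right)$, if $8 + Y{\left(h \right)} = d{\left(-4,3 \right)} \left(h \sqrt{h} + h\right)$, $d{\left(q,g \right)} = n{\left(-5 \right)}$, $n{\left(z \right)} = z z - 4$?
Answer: $280$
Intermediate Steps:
$n{\left(z \right)} = -4 + z^{2}$ ($n{\left(z \right)} = z^{2} - 4 = -4 + z^{2}$)
$d{\left(q,g \right)} = 21$ ($d{\left(q,g \right)} = -4 + \left(-5\right)^{2} = -4 + 25 = 21$)
$F{\left(U \right)} = 0$ ($F{\left(U \right)} = 5 \left(- \frac{1}{5}\right) + 1 = -1 + 1 = 0$)
$Y{\left(h \right)} = -8 + 21 h + 21 h^{\frac{3}{2}}$ ($Y{\left(h \right)} = -8 + 21 \left(h \sqrt{h} + h\right) = -8 + 21 \left(h^{\frac{3}{2}} + h\right) = -8 + 21 \left(h + h^{\frac{3}{2}}\right) = -8 + \left(21 h + 21 h^{\frac{3}{2}}\right) = -8 + 21 h + 21 h^{\frac{3}{2}}$)
$Y{\left(F{\left(-3 \right)} \right)} \left(-35\right) = \left(-8 + 21 \cdot 0 + 21 \cdot 0^{\frac{3}{2}}\right) \left(-35\right) = \left(-8 + 0 + 21 \cdot 0\right) \left(-35\right) = \left(-8 + 0 + 0\right) \left(-35\right) = \left(-8\right) \left(-35\right) = 280$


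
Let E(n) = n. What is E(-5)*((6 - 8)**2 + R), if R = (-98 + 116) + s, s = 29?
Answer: -255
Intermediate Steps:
R = 47 (R = (-98 + 116) + 29 = 18 + 29 = 47)
E(-5)*((6 - 8)**2 + R) = -5*((6 - 8)**2 + 47) = -5*((-2)**2 + 47) = -5*(4 + 47) = -5*51 = -255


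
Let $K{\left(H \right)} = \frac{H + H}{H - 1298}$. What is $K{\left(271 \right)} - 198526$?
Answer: $- \frac{203886744}{1027} \approx -1.9853 \cdot 10^{5}$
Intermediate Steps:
$K{\left(H \right)} = \frac{2 H}{-1298 + H}$
$K{\left(271 \right)} - 198526 = 2 \cdot 271 \frac{1}{-1298 + 271} - 198526 = 2 \cdot 271 \frac{1}{-1027} - 198526 = 2 \cdot 271 \left(- \frac{1}{1027}\right) - 198526 = - \frac{542}{1027} - 198526 = - \frac{203886744}{1027}$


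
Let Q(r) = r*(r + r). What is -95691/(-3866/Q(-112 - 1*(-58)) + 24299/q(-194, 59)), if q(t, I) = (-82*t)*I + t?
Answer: 130920131970684/871514395 ≈ 1.5022e+5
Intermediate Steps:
Q(r) = 2*r² (Q(r) = r*(2*r) = 2*r²)
q(t, I) = t - 82*I*t (q(t, I) = -82*I*t + t = t - 82*I*t)
-95691/(-3866/Q(-112 - 1*(-58)) + 24299/q(-194, 59)) = -95691/(-3866*1/(2*(-112 - 1*(-58))²) + 24299/((-194*(1 - 82*59)))) = -95691/(-3866*1/(2*(-112 + 58)²) + 24299/((-194*(1 - 4838)))) = -95691/(-3866/(2*(-54)²) + 24299/((-194*(-4837)))) = -95691/(-3866/(2*2916) + 24299/938378) = -95691/(-3866/5832 + 24299*(1/938378)) = -95691/(-3866*1/5832 + 24299/938378) = -95691/(-1933/2916 + 24299/938378) = -95691/(-871514395/1368155124) = -95691*(-1368155124/871514395) = 130920131970684/871514395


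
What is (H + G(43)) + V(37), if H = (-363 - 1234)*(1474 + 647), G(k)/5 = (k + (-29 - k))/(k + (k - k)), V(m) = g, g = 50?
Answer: -145649186/43 ≈ -3.3872e+6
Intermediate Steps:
V(m) = 50
G(k) = -145/k (G(k) = 5*((k + (-29 - k))/(k + (k - k))) = 5*(-29/(k + 0)) = 5*(-29/k) = -145/k)
H = -3387237 (H = -1597*2121 = -3387237)
(H + G(43)) + V(37) = (-3387237 - 145/43) + 50 = -145651336/43 + 50 = -145649186/43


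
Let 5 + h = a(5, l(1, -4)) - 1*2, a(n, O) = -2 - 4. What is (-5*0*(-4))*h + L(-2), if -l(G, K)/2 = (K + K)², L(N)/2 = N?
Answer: -4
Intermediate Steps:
L(N) = 2*N
l(G, K) = -8*K² (l(G, K) = -2*(K + K)² = -2*4*K² = -8*K²)
a(n, O) = -6
h = -13 (h = -5 + (-6 - 1*2) = -5 + (-6 - 2) = -5 - 8 = -13)
(-5*0*(-4))*h + L(-2) = (-5*0*(-4))*(-13) + 2*(-2) = (0*(-4))*(-13) - 4 = 0*(-13) - 4 = 0 - 4 = -4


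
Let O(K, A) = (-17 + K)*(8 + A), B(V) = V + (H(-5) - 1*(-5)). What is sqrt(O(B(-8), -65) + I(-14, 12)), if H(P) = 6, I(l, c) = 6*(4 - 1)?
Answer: 4*sqrt(51) ≈ 28.566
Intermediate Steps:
I(l, c) = 18 (I(l, c) = 6*3 = 18)
B(V) = 11 + V (B(V) = V + (6 - 1*(-5)) = V + (6 + 5) = V + 11 = 11 + V)
sqrt(O(B(-8), -65) + I(-14, 12)) = sqrt((-136 - 17*(-65) + 8*(11 - 8) - 65*(11 - 8)) + 18) = sqrt((-136 + 1105 + 8*3 - 65*3) + 18) = sqrt((-136 + 1105 + 24 - 195) + 18) = sqrt(798 + 18) = sqrt(816) = 4*sqrt(51)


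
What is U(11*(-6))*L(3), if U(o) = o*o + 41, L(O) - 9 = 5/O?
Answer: 140704/3 ≈ 46901.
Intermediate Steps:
L(O) = 9 + 5/O
U(o) = 41 + o² (U(o) = o² + 41 = 41 + o²)
U(11*(-6))*L(3) = (41 + (11*(-6))²)*(9 + 5/3) = (41 + (-66)²)*(9 + 5*(⅓)) = (41 + 4356)*(9 + 5/3) = 4397*(32/3) = 140704/3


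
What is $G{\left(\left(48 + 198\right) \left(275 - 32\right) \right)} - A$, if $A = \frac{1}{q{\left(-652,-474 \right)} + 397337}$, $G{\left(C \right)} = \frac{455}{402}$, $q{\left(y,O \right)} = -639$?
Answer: $\frac{45124297}{39868149} \approx 1.1318$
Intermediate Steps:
$G{\left(C \right)} = \frac{455}{402}$ ($G{\left(C \right)} = 455 \cdot \frac{1}{402} = \frac{455}{402}$)
$A = \frac{1}{396698}$ ($A = \frac{1}{-639 + 397337} = \frac{1}{396698} \approx 2.5208 \cdot 10^{-6}$)
$G{\left(\left(48 + 198\right) \left(275 - 32\right) \right)} - A = \frac{455}{402} - \frac{1}{396698} = \frac{45124297}{39868149}$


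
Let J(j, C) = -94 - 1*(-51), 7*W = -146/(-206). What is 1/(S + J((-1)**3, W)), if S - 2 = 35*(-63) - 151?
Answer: -1/2397 ≈ -0.00041719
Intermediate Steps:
W = 73/721 (W = (-146/(-206))/7 = (-146*(-1/206))/7 = (1/7)*(73/103) = 73/721 ≈ 0.10125)
J(j, C) = -43 (J(j, C) = -94 + 51 = -43)
S = -2354 (S = 2 + (35*(-63) - 151) = 2 + (-2205 - 151) = 2 - 2356 = -2354)
1/(S + J((-1)**3, W)) = 1/(-2354 - 43) = 1/(-2397) = -1/2397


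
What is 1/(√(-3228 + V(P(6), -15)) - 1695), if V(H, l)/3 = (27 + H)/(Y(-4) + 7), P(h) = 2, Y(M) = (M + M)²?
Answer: -40115/68071292 - I*√16266171/204213876 ≈ -0.00058931 - 1.975e-5*I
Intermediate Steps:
Y(M) = 4*M² (Y(M) = (2*M)² = 4*M²)
V(H, l) = 81/71 + 3*H/71 (V(H, l) = 3*((27 + H)/(4*(-4)² + 7)) = 3*((27 + H)/(4*16 + 7)) = 3*((27 + H)/(64 + 7)) = 3*((27 + H)/71) = 3*((27 + H)*(1/71)) = 3*(27/71 + H/71) = 81/71 + 3*H/71)
1/(√(-3228 + V(P(6), -15)) - 1695) = 1/(√(-3228 + (81/71 + (3/71)*2)) - 1695) = 1/(√(-3228 + (81/71 + 6/71)) - 1695) = 1/(√(-3228 + 87/71) - 1695) = 1/(√(-229101/71) - 1695) = 1/(I*√16266171/71 - 1695) = 1/(-1695 + I*√16266171/71)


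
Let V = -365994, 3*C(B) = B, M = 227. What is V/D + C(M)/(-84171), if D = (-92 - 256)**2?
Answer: -5135874085/1698907464 ≈ -3.0230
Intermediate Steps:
D = 121104 (D = (-348)**2 = 121104)
C(B) = B/3
V/D + C(M)/(-84171) = -365994/121104 + ((1/3)*227)/(-84171) = -365994*1/121104 + (227/3)*(-1/84171) = -20333/6728 - 227/252513 = -5135874085/1698907464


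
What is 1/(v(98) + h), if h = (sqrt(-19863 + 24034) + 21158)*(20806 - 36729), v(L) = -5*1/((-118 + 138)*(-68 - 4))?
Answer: -27943736887008/9414124659519041395585 + 1320717312*sqrt(4171)/9414124659519041395585 ≈ -2.9592e-9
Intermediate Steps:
v(L) = 1/288 (v(L) = -5/((-72*20)) = -5/(-1440) = -5*(-1/1440) = 1/288)
h = -336898834 - 15923*sqrt(4171) (h = (sqrt(4171) + 21158)*(-15923) = (21158 + sqrt(4171))*(-15923) = -336898834 - 15923*sqrt(4171) ≈ -3.3793e+8)
1/(v(98) + h) = 1/(1/288 + (-336898834 - 15923*sqrt(4171))) = 1/(-97026864191/288 - 15923*sqrt(4171))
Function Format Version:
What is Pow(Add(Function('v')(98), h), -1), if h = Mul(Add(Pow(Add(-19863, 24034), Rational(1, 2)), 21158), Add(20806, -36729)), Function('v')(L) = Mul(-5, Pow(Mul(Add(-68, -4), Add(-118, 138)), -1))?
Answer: Add(Rational(-27943736887008, 9414124659519041395585), Mul(Rational(1320717312, 9414124659519041395585), Pow(4171, Rational(1, 2)))) ≈ -2.9592e-9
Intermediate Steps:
Function('v')(L) = Rational(1, 288) (Function('v')(L) = Mul(-5, Pow(Mul(-72, 20), -1)) = Mul(-5, Pow(-1440, -1)) = Mul(-5, Rational(-1, 1440)) = Rational(1, 288))
h = Add(-336898834, Mul(-15923, Pow(4171, Rational(1, 2)))) (h = Mul(Add(Pow(4171, Rational(1, 2)), 21158), -15923) = Mul(Add(21158, Pow(4171, Rational(1, 2))), -15923) = Add(-336898834, Mul(-15923, Pow(4171, Rational(1, 2)))) ≈ -3.3793e+8)
Pow(Add(Function('v')(98), h), -1) = Pow(Add(Rational(1, 288), Add(-336898834, Mul(-15923, Pow(4171, Rational(1, 2))))), -1) = Pow(Add(Rational(-97026864191, 288), Mul(-15923, Pow(4171, Rational(1, 2)))), -1)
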